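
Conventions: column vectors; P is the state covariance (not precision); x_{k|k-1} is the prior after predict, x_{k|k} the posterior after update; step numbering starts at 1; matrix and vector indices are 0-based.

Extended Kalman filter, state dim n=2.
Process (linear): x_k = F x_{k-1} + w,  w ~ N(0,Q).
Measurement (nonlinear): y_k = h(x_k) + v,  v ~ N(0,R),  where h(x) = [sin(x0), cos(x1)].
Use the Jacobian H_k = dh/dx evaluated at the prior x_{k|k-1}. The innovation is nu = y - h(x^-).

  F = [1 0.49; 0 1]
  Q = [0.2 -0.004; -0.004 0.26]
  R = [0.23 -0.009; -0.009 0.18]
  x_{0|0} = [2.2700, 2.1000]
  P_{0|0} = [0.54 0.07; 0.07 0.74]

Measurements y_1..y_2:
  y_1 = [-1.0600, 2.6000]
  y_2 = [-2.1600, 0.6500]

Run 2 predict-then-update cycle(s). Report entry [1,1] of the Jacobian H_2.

step 1: x^-=[3.2990, 2.1000]  P^-=[0.9863 0.4286; 0.4286 1.0000]  H_jac=[-0.9876 0.0000; 0.0000 -0.8632]  S=[1.1920 0.3564; 0.3564 0.9251]  K=[-0.7884 -0.0962; -0.0860 -0.8999]  nu=[-0.9032, 3.1048]  x^+=[3.7125, -0.6164]  P^+=[0.1827 0.0118; 0.0118 0.1868]
step 2: x^-=[3.4104, -0.6164]  P^-=[0.4392 0.0993; 0.0993 0.4468]  H_jac=[-0.9641 0.0000; 0.0000 0.5781]  S=[0.6382 -0.0644; -0.0644 0.3293]  K=[-0.6588 0.0456; -0.0724 0.7701]  nu=[-1.8944, -0.1660]  x^+=[4.6509, -0.6070]  P^+=[0.1576 0.0245; 0.0245 0.2409]

H_jac[1,1] = 0.5781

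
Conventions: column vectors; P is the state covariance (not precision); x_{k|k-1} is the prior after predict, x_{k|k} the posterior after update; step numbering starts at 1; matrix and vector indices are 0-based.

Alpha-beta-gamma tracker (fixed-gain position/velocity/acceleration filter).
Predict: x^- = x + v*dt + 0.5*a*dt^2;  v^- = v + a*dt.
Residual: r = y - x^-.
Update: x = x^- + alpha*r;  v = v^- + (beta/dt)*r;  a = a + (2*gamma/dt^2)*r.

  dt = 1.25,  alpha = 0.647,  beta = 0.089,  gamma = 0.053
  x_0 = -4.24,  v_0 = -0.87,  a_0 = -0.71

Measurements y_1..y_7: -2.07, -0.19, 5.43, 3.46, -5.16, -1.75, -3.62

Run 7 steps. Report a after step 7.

step 1: x_pred=-5.8822  r=3.8122  x^+=-3.4157  v^+=-1.4861  a^+=-0.4514
step 2: x_pred=-5.6259  r=5.4359  x^+=-2.1089  v^+=-1.6633  a^+=-0.0826
step 3: x_pred=-4.2525  r=9.6825  x^+=2.0121  v^+=-1.0771  a^+=0.5743
step 4: x_pred=1.1143  r=2.3457  x^+=2.6320  v^+=-0.1923  a^+=0.7334
step 5: x_pred=2.9646  r=-8.1246  x^+=-2.2920  v^+=0.1460  a^+=0.1822
step 6: x_pred=-1.9672  r=0.2172  x^+=-1.8267  v^+=0.3892  a^+=0.1970
step 7: x_pred=-1.1863  r=-2.4337  x^+=-2.7609  v^+=0.4621  a^+=0.0318

a_post = 0.0318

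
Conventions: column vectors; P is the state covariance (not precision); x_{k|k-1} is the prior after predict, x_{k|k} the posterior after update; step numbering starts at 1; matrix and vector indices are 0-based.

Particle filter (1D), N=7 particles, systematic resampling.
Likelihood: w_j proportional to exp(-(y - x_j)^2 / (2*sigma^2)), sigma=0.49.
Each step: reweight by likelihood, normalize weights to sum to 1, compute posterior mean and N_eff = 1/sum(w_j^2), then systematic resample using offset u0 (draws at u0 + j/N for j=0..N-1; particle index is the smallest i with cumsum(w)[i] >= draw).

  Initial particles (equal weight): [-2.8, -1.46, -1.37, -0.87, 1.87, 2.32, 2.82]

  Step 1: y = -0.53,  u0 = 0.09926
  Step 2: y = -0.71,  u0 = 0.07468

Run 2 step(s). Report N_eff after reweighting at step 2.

N_eff = 6.2580

step 1: w=[0.0000, 0.1398, 0.1948, 0.6654, 0.0000, 0.0000, 0.0000]  mean=-1.0499  Neff=1.9989  idx=[1, 2, 3, 3, 3, 3, 3]
step 2: w=[0.0568, 0.0740, 0.1738, 0.1738, 0.1738, 0.1738, 0.1738]  mean=-0.9405  Neff=6.2580  idx=[1, 2, 3, 4, 4, 5, 6]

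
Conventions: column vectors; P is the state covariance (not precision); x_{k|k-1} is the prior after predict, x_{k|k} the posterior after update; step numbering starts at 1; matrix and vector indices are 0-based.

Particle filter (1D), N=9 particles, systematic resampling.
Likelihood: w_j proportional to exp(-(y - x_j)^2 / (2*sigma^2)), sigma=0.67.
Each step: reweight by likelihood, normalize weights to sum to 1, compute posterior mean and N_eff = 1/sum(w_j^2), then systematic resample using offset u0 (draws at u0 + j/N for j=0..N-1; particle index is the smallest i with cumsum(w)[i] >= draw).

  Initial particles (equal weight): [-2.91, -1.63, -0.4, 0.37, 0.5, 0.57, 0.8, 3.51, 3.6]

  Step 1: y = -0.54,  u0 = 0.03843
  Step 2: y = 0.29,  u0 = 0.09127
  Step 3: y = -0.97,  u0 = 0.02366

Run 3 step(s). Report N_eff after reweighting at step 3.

N_eff = 4.7408

step 1: w=[0.0008, 0.1141, 0.4194, 0.1704, 0.1285, 0.1087, 0.0580, 0.0000, 0.0000]  mean=-0.1205  Neff=4.0052  idx=[1, 2, 2, 2, 2, 3, 4, 4, 5]
step 2: w=[0.0027, 0.0952, 0.0952, 0.0952, 0.0952, 0.1606, 0.1540, 0.1540, 0.1482]  mean=0.1413  Neff=7.6113  idx=[1, 3, 4, 5, 5, 6, 7, 8, 8]
step 3: w=[0.2596, 0.2596, 0.2596, 0.0505, 0.0505, 0.0336, 0.0336, 0.0266, 0.0266]  mean=-0.2103  Neff=4.7408  idx=[0, 0, 0, 1, 1, 2, 2, 3, 5]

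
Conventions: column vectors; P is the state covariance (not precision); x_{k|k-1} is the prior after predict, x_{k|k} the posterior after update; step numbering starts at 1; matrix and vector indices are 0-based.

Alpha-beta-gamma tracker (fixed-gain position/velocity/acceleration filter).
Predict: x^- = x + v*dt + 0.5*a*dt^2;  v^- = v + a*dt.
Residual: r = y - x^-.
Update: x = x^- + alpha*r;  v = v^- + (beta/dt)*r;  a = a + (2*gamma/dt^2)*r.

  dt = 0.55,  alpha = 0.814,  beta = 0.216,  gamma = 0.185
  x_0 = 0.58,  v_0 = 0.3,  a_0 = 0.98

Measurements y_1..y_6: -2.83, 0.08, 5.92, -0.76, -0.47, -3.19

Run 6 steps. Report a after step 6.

a_post = -8.6972

step 1: x_pred=0.8932  r=-3.7232  x^+=-2.1375  v^+=-0.6232  a^+=-3.5740
step 2: x_pred=-3.0208  r=3.1008  x^+=-0.4968  v^+=-1.3712  a^+=0.2187
step 3: x_pred=-1.2178  r=7.1378  x^+=4.5924  v^+=1.5523  a^+=8.9492
step 4: x_pred=6.7997  r=-7.5597  x^+=0.6461  v^+=3.5055  a^+=-0.2974
step 5: x_pred=2.5292  r=-2.9992  x^+=0.0878  v^+=2.1641  a^+=-3.9658
step 6: x_pred=0.6783  r=-3.8683  x^+=-2.4705  v^+=-1.5362  a^+=-8.6972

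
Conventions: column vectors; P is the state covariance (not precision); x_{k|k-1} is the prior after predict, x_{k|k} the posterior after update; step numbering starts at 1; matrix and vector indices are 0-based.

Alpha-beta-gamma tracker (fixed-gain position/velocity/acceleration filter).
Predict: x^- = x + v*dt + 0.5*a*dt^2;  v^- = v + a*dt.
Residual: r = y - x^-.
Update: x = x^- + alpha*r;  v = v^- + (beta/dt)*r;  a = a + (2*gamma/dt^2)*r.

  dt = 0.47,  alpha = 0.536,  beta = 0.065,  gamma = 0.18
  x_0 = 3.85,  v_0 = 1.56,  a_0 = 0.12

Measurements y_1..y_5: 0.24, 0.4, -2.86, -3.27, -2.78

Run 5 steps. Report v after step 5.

v_post = -14.4735

step 1: x_pred=4.5965  r=-4.3565  x^+=2.2614  v^+=1.0139  a^+=-6.9797
step 2: x_pred=1.9670  r=-1.5670  x^+=1.1271  v^+=-2.4833  a^+=-9.5335
step 3: x_pred=-1.0930  r=-1.7670  x^+=-2.0401  v^+=-7.2084  a^+=-12.4131
step 4: x_pred=-6.7991  r=3.5291  x^+=-4.9075  v^+=-12.5545  a^+=-6.6618
step 5: x_pred=-11.5439  r=8.7639  x^+=-6.8464  v^+=-14.4735  a^+=7.6207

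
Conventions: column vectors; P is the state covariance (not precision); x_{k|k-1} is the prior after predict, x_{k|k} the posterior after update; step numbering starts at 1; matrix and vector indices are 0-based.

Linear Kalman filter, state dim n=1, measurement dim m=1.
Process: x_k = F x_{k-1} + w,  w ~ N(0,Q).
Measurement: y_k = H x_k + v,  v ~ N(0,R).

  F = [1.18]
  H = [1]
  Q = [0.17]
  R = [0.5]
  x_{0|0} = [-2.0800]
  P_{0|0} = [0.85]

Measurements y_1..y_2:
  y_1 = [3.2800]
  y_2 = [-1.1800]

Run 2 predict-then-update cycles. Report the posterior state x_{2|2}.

step 1: x^-=[-2.4544]  P^-=[1.3535]  S=[1.8535]  K=[0.7302]  nu=[5.7344]  x^+=[1.7331]  P^+=[0.3651]
step 2: x^-=[2.0451]  P^-=[0.6784]  S=[1.1784]  K=[0.5757]  nu=[-3.2251]  x^+=[0.1884]  P^+=[0.2878]

x_post = [0.1884]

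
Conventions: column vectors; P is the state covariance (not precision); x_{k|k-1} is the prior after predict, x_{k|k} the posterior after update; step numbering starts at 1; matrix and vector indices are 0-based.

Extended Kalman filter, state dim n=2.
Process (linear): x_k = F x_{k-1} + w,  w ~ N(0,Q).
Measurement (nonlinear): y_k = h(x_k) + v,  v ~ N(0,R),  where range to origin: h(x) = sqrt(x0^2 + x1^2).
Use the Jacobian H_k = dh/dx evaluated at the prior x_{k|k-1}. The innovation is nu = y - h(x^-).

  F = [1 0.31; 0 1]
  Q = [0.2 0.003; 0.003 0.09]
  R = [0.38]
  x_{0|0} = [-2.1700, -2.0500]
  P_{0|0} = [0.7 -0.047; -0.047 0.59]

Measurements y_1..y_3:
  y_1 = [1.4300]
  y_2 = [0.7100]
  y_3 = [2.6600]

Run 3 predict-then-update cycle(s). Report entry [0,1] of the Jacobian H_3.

H_jac[0,1] = -0.4780

step 1: x^-=[-2.8055, -2.0500]  P^-=[0.9276 0.1389; 0.1389 0.6800]  H_jac=[-0.8074 -0.5900]  S=[1.3537]  K=[-0.6138; -0.3792]  nu=[-2.0447]  x^+=[-1.5505, -1.2746]  P^+=[0.4176 -0.1762; -0.1762 0.4853]
step 2: x^-=[-1.9457, -1.2746]  P^-=[0.5550 -0.0227; -0.0227 0.5753]  H_jac=[-0.8365 -0.5480]  S=[0.9203]  K=[-0.4909; -0.3219]  nu=[-1.6160]  x^+=[-1.1523, -0.7544]  P^+=[0.3332 -0.1682; -0.1682 0.4800]
step 3: x^-=[-1.3862, -0.7544]  P^-=[0.4751 -0.0164; -0.0164 0.5700]  H_jac=[-0.8784 -0.4780]  S=[0.8630]  K=[-0.4744; -0.2990]  nu=[1.0819]  x^+=[-1.8994, -1.0779]  P^+=[0.2808 -0.1388; -0.1388 0.4928]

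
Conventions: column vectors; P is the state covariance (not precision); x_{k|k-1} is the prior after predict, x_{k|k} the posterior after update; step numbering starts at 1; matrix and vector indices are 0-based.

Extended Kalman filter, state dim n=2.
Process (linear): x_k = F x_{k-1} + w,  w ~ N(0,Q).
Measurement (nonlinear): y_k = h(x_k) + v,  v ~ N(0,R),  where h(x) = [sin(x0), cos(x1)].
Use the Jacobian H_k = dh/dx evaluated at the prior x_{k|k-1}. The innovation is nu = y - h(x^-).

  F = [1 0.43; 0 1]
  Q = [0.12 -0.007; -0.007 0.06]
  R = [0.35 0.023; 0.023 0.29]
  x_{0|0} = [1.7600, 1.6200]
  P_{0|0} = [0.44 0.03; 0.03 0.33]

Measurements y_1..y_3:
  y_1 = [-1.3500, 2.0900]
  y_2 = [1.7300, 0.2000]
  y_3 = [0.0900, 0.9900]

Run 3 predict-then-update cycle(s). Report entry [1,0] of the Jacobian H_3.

step 1: x^-=[2.4566, 1.6200]  P^-=[0.6468 0.1649; 0.1649 0.3900]  H_jac=[-0.7744 0.0000; 0.0000 -0.9988]  S=[0.7379 0.1505; 0.1505 0.6791]  K=[-0.6591 -0.0964; -0.0587 -0.5606]  nu=[-1.9827, 2.1392]  x^+=[3.5572, 0.5371]  P^+=[0.3008 0.0432; 0.0432 0.1641]
step 2: x^-=[3.7882, 0.5371]  P^-=[0.4882 0.1067; 0.1067 0.2241]  H_jac=[-0.7981 0.0000; 0.0000 -0.5116]  S=[0.6610 0.0666; 0.0666 0.3487]  K=[-0.5850 -0.0449; -0.0976 -0.3102]  nu=[2.3325, -0.6592]  x^+=[2.4533, 0.5138]  P^+=[0.2578 0.0518; 0.0518 0.1802]
step 3: x^-=[2.6743, 0.5138]  P^-=[0.4557 0.1223; 0.1223 0.2402]  H_jac=[-0.8928 0.0000; 0.0000 -0.4915]  S=[0.7132 0.0766; 0.0766 0.3480]  K=[-0.5652 -0.0482; -0.1194 -0.3130]  nu=[-0.3605, 0.1191]  x^+=[2.8723, 0.5196]  P^+=[0.2228 0.0549; 0.0549 0.1902]

H_jac[1,0] = 0.0000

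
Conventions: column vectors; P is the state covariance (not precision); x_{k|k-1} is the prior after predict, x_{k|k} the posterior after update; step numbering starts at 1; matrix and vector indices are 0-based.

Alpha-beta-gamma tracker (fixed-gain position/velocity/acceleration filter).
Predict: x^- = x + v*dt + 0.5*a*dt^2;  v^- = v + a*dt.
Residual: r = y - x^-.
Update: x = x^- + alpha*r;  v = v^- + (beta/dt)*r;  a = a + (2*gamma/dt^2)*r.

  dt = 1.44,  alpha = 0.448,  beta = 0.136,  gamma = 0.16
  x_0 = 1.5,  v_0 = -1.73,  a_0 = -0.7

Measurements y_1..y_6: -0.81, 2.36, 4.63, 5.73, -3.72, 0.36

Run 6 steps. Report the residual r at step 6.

resid = -13.1352

step 1: x_pred=-1.7170  r=0.9070  x^+=-1.3106  v^+=-2.6523  a^+=-0.5600
step 2: x_pred=-5.7107  r=8.0707  x^+=-2.0950  v^+=-2.6966  a^+=0.6854
step 3: x_pred=-5.2674  r=9.8974  x^+=-0.8334  v^+=-0.7748  a^+=2.2128
step 4: x_pred=0.3452  r=5.3848  x^+=2.7576  v^+=2.9202  a^+=3.0438
step 5: x_pred=10.1185  r=-13.8385  x^+=3.9189  v^+=5.9963  a^+=0.9082
step 6: x_pred=13.4952  r=-13.1352  x^+=7.6107  v^+=6.0636  a^+=-1.1188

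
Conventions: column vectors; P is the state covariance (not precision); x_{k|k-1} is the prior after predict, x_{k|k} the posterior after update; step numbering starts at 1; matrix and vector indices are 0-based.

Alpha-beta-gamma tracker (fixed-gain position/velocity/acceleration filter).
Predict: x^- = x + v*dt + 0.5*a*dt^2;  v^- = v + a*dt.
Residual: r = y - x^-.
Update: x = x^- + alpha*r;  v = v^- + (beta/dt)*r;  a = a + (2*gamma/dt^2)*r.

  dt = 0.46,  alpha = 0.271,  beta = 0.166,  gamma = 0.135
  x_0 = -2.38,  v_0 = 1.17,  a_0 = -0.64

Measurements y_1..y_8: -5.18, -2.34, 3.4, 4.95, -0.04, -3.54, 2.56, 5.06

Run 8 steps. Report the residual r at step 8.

step 1: x_pred=-1.9095  r=-3.2705  x^+=-2.7958  v^+=-0.3046  a^+=-4.8131
step 2: x_pred=-3.4452  r=1.1052  x^+=-3.1457  v^+=-2.1198  a^+=-3.4029
step 3: x_pred=-4.4808  r=7.8808  x^+=-2.3451  v^+=-0.8412  a^+=6.6529
step 4: x_pred=-2.0282  r=6.9782  x^+=-0.1371  v^+=4.7373  a^+=15.5571
step 5: x_pred=3.6880  r=-3.7280  x^+=2.6777  v^+=10.5483  a^+=10.8002
step 6: x_pred=8.6726  r=-12.2126  x^+=5.3630  v^+=11.1092  a^+=-4.7830
step 7: x_pred=9.9672  r=-7.4072  x^+=7.9598  v^+=6.2360  a^+=-14.2345
step 8: x_pred=9.3224  r=-4.2624  x^+=8.1673  v^+=-1.8500  a^+=-19.6732

resid = -4.2624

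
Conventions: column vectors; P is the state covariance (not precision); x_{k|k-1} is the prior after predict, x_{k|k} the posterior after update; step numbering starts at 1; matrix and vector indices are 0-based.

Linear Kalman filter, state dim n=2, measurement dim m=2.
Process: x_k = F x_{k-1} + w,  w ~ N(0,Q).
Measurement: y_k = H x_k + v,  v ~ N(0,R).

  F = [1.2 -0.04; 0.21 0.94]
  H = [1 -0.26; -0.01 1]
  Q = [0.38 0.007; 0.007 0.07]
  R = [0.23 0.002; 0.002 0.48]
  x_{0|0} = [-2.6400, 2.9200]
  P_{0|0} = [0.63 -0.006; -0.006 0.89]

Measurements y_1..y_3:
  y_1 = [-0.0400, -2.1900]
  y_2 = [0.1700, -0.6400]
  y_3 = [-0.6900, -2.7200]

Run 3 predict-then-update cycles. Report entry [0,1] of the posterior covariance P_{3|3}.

step 1: x^-=[-3.2848, 2.1904]  P^-=[1.2892 0.1256; 0.1256 0.8818]  S=[1.5135 -0.1143; -0.1143 1.3594]  K=[0.8418 0.1536; -0.0197 0.6461]  nu=[3.8143, -4.4132]  x^+=[-0.7519, -0.7362]  P^+=[0.2141 0.0776; 0.0776 0.3109]
step 2: x^-=[-0.8729, -0.8499]  P^-=[0.6813 0.1361; 0.1361 0.3847]  S=[0.8666 0.0316; 0.0316 0.8621]  K=[0.7409 0.1228; 0.0254 0.4438]  nu=[0.8219, 0.2012]  x^+=[-0.2392, -0.7397]  P^+=[0.1869 0.0623; 0.0623 0.2137]
step 3: x^-=[-0.2574, -0.7456]  P^-=[0.6434 0.1158; 0.1158 0.2916]  S=[0.8329 0.0358; 0.0358 0.7694]  K=[0.7317 0.1081; 0.0318 0.3761]  nu=[-0.6264, -1.9770]  x^+=[-0.9294, -1.5090]  P^+=[0.1828 0.0552; 0.0552 0.1811]

P_post[0,1] = 0.0552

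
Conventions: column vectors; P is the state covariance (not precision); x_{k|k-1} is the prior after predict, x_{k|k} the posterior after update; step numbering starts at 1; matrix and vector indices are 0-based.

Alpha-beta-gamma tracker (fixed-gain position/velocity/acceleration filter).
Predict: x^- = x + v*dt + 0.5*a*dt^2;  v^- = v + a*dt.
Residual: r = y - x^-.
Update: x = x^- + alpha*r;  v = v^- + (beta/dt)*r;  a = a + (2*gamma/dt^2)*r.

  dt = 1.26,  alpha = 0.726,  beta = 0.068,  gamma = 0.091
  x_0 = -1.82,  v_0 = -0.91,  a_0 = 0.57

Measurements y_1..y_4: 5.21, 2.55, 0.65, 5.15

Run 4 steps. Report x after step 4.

step 1: x_pred=-2.5141  r=7.7241  x^+=3.0936  v^+=0.2251  a^+=1.4555
step 2: x_pred=4.5325  r=-1.9825  x^+=3.0932  v^+=1.9520  a^+=1.2282
step 3: x_pred=6.5276  r=-5.8776  x^+=2.2605  v^+=3.1823  a^+=0.5544
step 4: x_pred=6.7103  r=-1.5603  x^+=5.5775  v^+=3.7967  a^+=0.3755

x_post = 5.5775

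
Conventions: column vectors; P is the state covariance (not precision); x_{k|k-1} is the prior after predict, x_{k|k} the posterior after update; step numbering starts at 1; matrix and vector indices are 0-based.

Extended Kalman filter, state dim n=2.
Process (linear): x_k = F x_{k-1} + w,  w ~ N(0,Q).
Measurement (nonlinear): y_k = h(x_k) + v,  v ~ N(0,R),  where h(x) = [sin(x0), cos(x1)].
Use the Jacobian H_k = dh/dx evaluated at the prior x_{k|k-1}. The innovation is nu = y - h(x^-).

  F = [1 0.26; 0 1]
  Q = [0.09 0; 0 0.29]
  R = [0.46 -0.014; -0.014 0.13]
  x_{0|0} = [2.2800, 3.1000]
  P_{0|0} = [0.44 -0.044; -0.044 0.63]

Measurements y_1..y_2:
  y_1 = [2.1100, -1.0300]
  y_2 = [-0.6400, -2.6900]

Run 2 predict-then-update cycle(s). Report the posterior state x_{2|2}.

step 1: x^-=[3.0860, 3.1000]  P^-=[0.5497 0.1198; 0.1198 0.9200]  H_jac=[-0.9985 0.0000; 0.0000 -0.0416]  S=[1.0080 -0.0090; -0.0090 0.1316]  K=[-0.5452 -0.0753; -0.1213 -0.2990]  nu=[2.0544, -0.0309]  x^+=[1.9683, 2.8599]  P^+=[0.2501 0.0517; 0.0517 0.8940]
step 2: x^-=[2.7119, 2.8599]  P^-=[0.4274 0.2842; 0.2842 1.1840]  H_jac=[-0.9091 0.0000; 0.0000 -0.2779]  S=[0.8133 0.0578; 0.0578 0.2215]  K=[-0.4610 -0.2363; -0.2160 -1.4296]  nu=[-1.0566, -1.7294]  x^+=[3.6077, 5.5605]  P^+=[0.2296 0.0873; 0.0873 0.6578]

x_post = [3.6077, 5.5605]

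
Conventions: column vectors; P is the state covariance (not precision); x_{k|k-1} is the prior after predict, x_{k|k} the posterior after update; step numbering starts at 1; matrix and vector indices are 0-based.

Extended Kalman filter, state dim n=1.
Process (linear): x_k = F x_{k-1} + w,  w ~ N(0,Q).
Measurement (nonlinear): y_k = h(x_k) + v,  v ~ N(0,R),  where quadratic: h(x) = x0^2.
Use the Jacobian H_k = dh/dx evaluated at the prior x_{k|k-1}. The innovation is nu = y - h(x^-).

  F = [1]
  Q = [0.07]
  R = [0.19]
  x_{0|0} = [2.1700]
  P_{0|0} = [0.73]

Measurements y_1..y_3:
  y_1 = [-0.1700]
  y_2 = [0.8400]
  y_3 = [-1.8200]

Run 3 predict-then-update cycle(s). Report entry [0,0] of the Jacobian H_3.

H_jac[0,0] = 1.9449

step 1: x^-=[2.1700]  P^-=[0.8000]  H_jac=[4.3400]  S=[15.2585]  K=[0.2275]  nu=[-4.8789]  x^+=[1.0598]  P^+=[0.0100]
step 2: x^-=[1.0598]  P^-=[0.0800]  H_jac=[2.1197]  S=[0.5493]  K=[0.3086]  nu=[-0.2832]  x^+=[0.9724]  P^+=[0.0277]
step 3: x^-=[0.9724]  P^-=[0.0977]  H_jac=[1.9449]  S=[0.5594]  K=[0.3395]  nu=[-2.7656]  x^+=[0.0334]  P^+=[0.0332]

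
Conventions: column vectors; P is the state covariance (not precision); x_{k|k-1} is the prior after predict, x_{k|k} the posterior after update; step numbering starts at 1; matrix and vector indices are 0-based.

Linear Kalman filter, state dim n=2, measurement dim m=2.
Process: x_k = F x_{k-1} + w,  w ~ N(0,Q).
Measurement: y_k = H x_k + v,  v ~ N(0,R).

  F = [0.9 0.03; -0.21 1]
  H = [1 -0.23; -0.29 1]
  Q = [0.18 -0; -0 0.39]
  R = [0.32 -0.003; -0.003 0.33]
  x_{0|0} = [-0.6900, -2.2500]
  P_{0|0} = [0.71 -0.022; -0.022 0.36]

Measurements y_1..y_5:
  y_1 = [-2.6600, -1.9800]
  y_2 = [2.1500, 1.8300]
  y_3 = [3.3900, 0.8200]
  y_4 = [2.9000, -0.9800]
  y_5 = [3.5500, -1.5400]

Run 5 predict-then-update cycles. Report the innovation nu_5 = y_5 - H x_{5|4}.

innov = [1.3981, -0.3368]

step 1: x^-=[-0.6885, -2.1051]  P^-=[0.7542 -0.1431; -0.1431 0.7906]  S=[1.1819 -0.5561; -0.5561 1.2670]  K=[0.6701 0.0086; 0.0430 0.6756]  nu=[-2.4557, -0.0746]  x^+=[-2.3346, -2.2612]  P^+=[0.2299 0.0675; 0.0675 0.2424]
step 2: x^-=[-2.1689, -1.7709]  P^-=[0.3701 0.0241; 0.0241 0.6142]  S=[0.7115 -0.2258; -0.2258 0.9613]  K=[0.5240 0.0366; 0.0388 0.6407]  nu=[3.9116, 2.9719]  x^+=[-0.0107, 0.2849]  P^+=[0.1821 0.0633; 0.0633 0.2297]
step 3: x^-=[-0.0011, 0.2872]  P^-=[0.3311 0.0290; 0.0290 0.6011]  S=[0.6696 -0.2063; -0.2063 0.9421]  K=[0.4961 0.0375; 0.0330 0.6363]  nu=[3.4571, 0.5325]  x^+=[1.7342, 0.7400]  P^+=[0.1727 0.0610; 0.0610 0.2276]
step 4: x^-=[1.5829, 0.3758]  P^-=[0.3234 0.0287; 0.0287 0.5996]  S=[0.6619 -0.2041; -0.2041 0.9401]  K=[0.4900 0.0371; 0.0310 0.6356]  nu=[1.4035, -0.8967]  x^+=[2.2374, -0.1507]  P^+=[0.1706 0.0602; 0.0602 0.2271]
step 5: x^-=[2.0091, -0.6206]  P^-=[0.3216 0.0284; 0.0284 0.5994]  S=[0.6602 -0.2038; -0.2038 0.9399]  K=[0.4886 0.0370; 0.0304 0.6355]  nu=[1.3981, -0.3368]  x^+=[2.6798, -0.7921]  P^+=[0.1701 0.0600; 0.0600 0.2270]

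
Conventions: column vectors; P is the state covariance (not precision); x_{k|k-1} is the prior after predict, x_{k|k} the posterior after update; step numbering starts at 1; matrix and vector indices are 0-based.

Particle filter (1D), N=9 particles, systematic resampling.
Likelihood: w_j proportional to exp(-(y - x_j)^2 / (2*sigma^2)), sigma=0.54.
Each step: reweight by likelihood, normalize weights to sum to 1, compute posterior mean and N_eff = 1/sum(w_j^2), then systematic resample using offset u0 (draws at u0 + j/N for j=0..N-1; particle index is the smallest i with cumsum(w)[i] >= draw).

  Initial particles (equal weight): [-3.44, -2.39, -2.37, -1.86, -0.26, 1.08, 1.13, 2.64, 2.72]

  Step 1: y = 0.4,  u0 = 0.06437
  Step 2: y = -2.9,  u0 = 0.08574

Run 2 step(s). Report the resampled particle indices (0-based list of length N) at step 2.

resampled_idx = [0, 0, 0, 1, 1, 1, 2, 2, 2]

step 1: w=[0.0000, 0.0000, 0.0000, 0.0001, 0.3568, 0.3408, 0.3020, 0.0001, 0.0001]  mean=0.6169  Neff=2.9877  idx=[4, 4, 4, 5, 5, 5, 6, 6, 6]
step 2: w=[0.3333, 0.3333, 0.3333, 0.0000, 0.0000, 0.0000, 0.0000, 0.0000, 0.0000]  mean=-0.2600  Neff=3.0000  idx=[0, 0, 0, 1, 1, 1, 2, 2, 2]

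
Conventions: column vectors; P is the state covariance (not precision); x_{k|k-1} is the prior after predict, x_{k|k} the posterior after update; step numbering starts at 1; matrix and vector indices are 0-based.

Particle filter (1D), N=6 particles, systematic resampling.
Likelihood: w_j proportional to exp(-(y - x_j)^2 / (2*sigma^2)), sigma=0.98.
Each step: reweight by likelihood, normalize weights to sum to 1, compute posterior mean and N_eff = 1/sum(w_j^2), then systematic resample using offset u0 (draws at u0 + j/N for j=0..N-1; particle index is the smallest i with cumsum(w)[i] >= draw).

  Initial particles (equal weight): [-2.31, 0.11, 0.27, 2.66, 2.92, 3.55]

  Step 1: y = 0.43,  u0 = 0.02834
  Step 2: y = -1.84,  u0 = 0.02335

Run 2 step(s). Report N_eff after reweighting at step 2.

step 1: w=[0.0097, 0.4567, 0.4753, 0.0362, 0.0191, 0.0030]  mean=0.3190  Neff=2.2921  idx=[1, 1, 1, 2, 2, 2]
step 2: w=[0.1946, 0.1946, 0.1946, 0.1387, 0.1387, 0.1387]  mean=0.1766  Neff=5.8363  idx=[0, 0, 1, 2, 3, 4]

N_eff = 5.8363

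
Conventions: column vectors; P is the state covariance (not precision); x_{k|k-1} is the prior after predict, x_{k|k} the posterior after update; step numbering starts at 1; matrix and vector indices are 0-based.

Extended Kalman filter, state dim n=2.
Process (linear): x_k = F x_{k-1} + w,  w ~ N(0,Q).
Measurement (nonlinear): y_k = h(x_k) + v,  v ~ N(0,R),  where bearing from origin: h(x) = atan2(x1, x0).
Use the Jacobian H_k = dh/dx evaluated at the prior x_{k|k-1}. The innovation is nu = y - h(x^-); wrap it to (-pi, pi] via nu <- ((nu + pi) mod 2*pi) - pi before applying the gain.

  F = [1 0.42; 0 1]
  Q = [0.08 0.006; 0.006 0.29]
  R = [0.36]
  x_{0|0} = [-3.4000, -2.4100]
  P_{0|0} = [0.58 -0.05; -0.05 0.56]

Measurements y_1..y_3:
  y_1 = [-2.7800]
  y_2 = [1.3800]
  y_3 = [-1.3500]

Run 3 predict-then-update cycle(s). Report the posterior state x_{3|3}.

x_post = [-6.3462, -2.2703]

step 1: x^-=[-4.4122, -2.4100]  P^-=[0.7168 0.1912; 0.1912 0.8500]  H_jac=[0.0953 -0.1746]  S=[0.3861]  K=[0.0906; -0.3371]  nu=[-0.1383]  x^+=[-4.4247, -2.3634]  P^+=[0.7136 0.2030; 0.2030 0.8061]
step 2: x^-=[-5.4173, -2.3634]  P^-=[1.1063 0.5476; 0.5476 1.0961]  H_jac=[0.0677 -0.1551]  S=[0.3799]  K=[-0.0265; -0.3499]  nu=[-2.1730]  x^+=[-5.3598, -1.6030]  P^+=[1.1061 0.5440; 0.5440 1.0496]
step 3: x^-=[-6.0330, -1.6030]  P^-=[1.8282 0.9909; 0.9909 1.3396]  H_jac=[0.0411 -0.1548]  S=[0.3826]  K=[-0.2044; -0.4356]  nu=[1.5319]  x^+=[-6.3462, -2.2703]  P^+=[1.8122 0.9568; 0.9568 1.2670]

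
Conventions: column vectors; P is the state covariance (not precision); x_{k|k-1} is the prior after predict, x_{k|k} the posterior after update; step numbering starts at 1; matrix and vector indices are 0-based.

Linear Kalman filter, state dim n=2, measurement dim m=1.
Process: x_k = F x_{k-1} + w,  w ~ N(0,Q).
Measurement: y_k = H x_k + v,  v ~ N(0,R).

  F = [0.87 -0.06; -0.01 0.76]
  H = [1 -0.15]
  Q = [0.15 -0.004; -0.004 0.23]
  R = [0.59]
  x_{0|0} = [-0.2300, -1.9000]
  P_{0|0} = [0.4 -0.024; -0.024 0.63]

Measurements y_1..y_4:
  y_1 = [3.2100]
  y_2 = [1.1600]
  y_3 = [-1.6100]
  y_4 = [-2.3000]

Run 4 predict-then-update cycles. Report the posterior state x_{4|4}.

step 1: x^-=[-0.0861, -1.4417]  P^-=[0.4575 -0.0521; -0.0521 0.5943]  S=[1.0765]  K=[0.4323; -0.1312]  nu=[3.0798]  x^+=[1.2452, -1.8458]  P^+=[0.2564 0.0090; 0.0090 0.5758]
step 2: x^-=[1.1941, -1.4152]  P^-=[0.3452 -0.0266; -0.0266 0.5625]  S=[0.9558]  K=[0.3653; -0.1161]  nu=[-0.2464]  x^+=[1.1041, -1.3866]  P^+=[0.2176 0.0140; 0.0140 0.5496]
step 3: x^-=[1.0437, -1.0649]  P^-=[0.3152 -0.0217; -0.0217 0.5472]  S=[0.9241]  K=[0.3447; -0.1123]  nu=[-2.8135]  x^+=[0.0740, -0.7489]  P^+=[0.2055 0.0141; 0.0141 0.5356]
step 4: x^-=[0.1093, -0.5699]  P^-=[0.3060 -0.0209; -0.0209 0.5392]  S=[0.9144]  K=[0.3381; -0.1113]  nu=[-2.4948]  x^+=[-0.7341, -0.2922]  P^+=[0.2015 0.0135; 0.0135 0.5278]

x_post = [-0.7341, -0.2922]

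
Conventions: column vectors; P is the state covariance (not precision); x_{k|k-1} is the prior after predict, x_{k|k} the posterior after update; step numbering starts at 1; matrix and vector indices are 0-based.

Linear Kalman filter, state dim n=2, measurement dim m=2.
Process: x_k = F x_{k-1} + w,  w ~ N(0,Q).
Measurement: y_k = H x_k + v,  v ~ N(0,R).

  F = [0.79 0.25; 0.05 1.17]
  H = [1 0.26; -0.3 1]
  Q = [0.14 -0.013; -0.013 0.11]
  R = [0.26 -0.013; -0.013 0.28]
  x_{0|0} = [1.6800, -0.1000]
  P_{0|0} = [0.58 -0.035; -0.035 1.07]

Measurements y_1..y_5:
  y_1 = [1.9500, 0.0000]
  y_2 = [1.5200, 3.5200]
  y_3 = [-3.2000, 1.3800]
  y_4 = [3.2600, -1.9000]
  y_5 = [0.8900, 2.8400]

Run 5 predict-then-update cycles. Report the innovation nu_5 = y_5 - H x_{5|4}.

innov = [-0.3996, 2.6749]

step 1: x^-=[1.3022, -0.0330]  P^-=[0.5550 0.2901; 0.2901 1.5721]  S=[1.0722 0.4967; 0.4967 1.7280]  K=[0.6401 -0.1125; 0.2926 0.7753]  nu=[0.6564, 0.4237]  x^+=[1.6747, 0.4875]  P^+=[0.1654 0.0098; 0.0098 0.2162]
step 2: x^-=[1.4449, 0.6542]  P^-=[0.2606 0.0659; 0.0659 0.4075]  S=[0.5824 0.0756; 0.0756 0.6714]  K=[0.4863 -0.0730; 0.2235 0.5524]  nu=[-0.0950, 3.2993]  x^+=[1.1580, 2.4553]  P^+=[0.1246 0.0106; 0.0106 0.1549]
step 3: x^-=[1.5286, 2.9306]  P^-=[0.2317 0.0472; 0.0472 0.3237]  S=[0.5381 0.0452; 0.0452 0.5962]  K=[0.4594 -0.0722; 0.2018 0.5038]  nu=[-5.4906, -1.0920]  x^+=[-0.9149, 1.2723]  P^+=[0.1180 0.0092; 0.0092 0.1412]
step 4: x^-=[-0.4047, 1.4429]  P^-=[0.2261 0.0416; 0.0416 0.3047]  S=[0.5283 0.0367; 0.0367 0.5801]  K=[0.4536 -0.0740; 0.1945 0.4914]  nu=[3.2895, -3.4643]  x^+=[1.3435, 0.3803]  P^+=[0.1167 0.0084; 0.0084 0.1376]
step 5: x^-=[1.1565, 0.5121]  P^-=[0.2248 0.0397; 0.0397 0.2996]  S=[0.5257 0.0341; 0.0341 0.5760]  K=[0.4521 -0.0749; 0.1921 0.4881]  nu=[-0.3996, 2.6749]  x^+=[0.7756, 1.7409]  P^+=[0.1164 0.0081; 0.0081 0.1366]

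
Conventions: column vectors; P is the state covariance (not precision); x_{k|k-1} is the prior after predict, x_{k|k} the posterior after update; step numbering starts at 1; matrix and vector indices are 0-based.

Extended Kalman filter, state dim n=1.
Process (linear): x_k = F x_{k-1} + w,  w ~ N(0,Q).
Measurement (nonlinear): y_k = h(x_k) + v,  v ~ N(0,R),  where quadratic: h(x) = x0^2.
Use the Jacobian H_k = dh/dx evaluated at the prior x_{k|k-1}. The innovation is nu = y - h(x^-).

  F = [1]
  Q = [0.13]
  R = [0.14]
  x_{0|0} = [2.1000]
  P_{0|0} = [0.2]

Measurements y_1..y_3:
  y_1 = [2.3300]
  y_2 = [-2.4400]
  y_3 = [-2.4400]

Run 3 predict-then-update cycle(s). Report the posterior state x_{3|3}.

x_post = [-0.6482]

step 1: x^-=[2.1000]  P^-=[0.3300]  H_jac=[4.2000]  S=[5.9612]  K=[0.2325]  nu=[-2.0800]  x^+=[1.6164]  P^+=[0.0078]
step 2: x^-=[1.6164]  P^-=[0.1378]  H_jac=[3.2328]  S=[1.5796]  K=[0.2819]  nu=[-5.0527]  x^+=[0.1920]  P^+=[0.0122]
step 3: x^-=[0.1920]  P^-=[0.1422]  H_jac=[0.3839]  S=[0.1610]  K=[0.3392]  nu=[-2.4768]  x^+=[-0.6482]  P^+=[0.1237]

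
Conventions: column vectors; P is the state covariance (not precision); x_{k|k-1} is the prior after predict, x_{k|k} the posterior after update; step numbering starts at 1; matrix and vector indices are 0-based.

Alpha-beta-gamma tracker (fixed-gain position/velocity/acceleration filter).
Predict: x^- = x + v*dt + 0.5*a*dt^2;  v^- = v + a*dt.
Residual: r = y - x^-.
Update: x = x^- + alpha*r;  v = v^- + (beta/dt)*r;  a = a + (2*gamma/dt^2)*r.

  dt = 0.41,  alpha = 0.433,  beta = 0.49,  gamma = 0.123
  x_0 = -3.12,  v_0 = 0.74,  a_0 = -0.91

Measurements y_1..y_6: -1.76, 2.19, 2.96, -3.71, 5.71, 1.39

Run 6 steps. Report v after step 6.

step 1: x_pred=-2.8931  r=1.1331  x^+=-2.4025  v^+=1.7211  a^+=0.7482
step 2: x_pred=-1.6339  r=3.8239  x^+=0.0218  v^+=6.5979  a^+=6.3442
step 3: x_pred=3.2602  r=-0.3002  x^+=3.1302  v^+=8.8402  a^+=5.9049
step 4: x_pred=7.2510  r=-10.9610  x^+=2.5049  v^+=-1.8385  a^+=-10.1356
step 5: x_pred=0.8992  r=4.8108  x^+=2.9823  v^+=-0.2446  a^+=-3.0954
step 6: x_pred=2.6218  r=-1.2318  x^+=2.0884  v^+=-2.9859  a^+=-4.8981

v_post = -2.9859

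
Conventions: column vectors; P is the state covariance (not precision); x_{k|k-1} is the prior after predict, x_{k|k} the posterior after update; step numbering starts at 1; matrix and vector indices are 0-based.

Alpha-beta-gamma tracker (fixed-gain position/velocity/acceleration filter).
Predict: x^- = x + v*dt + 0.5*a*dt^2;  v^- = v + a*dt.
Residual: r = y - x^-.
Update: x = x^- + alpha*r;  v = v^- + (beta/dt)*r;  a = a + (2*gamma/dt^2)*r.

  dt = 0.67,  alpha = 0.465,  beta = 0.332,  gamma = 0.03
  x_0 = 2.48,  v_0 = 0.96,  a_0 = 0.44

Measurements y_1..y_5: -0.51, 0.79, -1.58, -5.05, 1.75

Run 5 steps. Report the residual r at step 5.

resid = 7.7058

step 1: x_pred=3.2220  r=-3.7320  x^+=1.4866  v^+=-0.5945  a^+=-0.0588
step 2: x_pred=1.0751  r=-0.2851  x^+=0.9425  v^+=-0.7751  a^+=-0.0969
step 3: x_pred=0.4014  r=-1.9814  x^+=-0.5199  v^+=-1.8219  a^+=-0.3618
step 4: x_pred=-1.8218  r=-3.2282  x^+=-3.3229  v^+=-3.6639  a^+=-0.7932
step 5: x_pred=-5.9558  r=7.7058  x^+=-2.3726  v^+=-0.3770  a^+=0.2367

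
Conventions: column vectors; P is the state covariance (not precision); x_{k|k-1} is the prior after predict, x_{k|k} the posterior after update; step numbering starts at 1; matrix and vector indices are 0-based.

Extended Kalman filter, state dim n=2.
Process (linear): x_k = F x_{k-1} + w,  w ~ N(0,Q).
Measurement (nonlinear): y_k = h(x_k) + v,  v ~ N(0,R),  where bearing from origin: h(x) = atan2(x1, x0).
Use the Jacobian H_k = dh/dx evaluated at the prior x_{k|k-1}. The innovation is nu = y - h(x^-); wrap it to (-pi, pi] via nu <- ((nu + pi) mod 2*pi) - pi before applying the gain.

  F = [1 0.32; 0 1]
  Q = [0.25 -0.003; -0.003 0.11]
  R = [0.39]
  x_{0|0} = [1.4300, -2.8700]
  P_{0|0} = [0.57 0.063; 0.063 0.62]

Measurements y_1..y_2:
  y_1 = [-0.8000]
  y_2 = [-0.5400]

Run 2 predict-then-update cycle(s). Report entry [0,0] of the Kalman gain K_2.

step 1: x^-=[0.5116, -2.8700]  P^-=[0.9238 0.2584; 0.2584 0.7300]  H_jac=[0.3377 0.0602]  S=[0.5085]  K=[0.6441; 0.2580]  nu=[0.5944]  x^+=[0.8944, -2.7166]  P^+=[0.7128 0.1739; 0.1739 0.6961]
step 2: x^-=[0.0251, -2.7166]  P^-=[1.1454 0.3937; 0.3937 0.8061]  H_jac=[0.3681 0.0034]  S=[0.5462]  K=[0.7744; 0.2703]  nu=[1.0215]  x^+=[0.8162, -2.4405]  P^+=[0.8179 0.2793; 0.2793 0.7662]

K[0,0] = 0.7744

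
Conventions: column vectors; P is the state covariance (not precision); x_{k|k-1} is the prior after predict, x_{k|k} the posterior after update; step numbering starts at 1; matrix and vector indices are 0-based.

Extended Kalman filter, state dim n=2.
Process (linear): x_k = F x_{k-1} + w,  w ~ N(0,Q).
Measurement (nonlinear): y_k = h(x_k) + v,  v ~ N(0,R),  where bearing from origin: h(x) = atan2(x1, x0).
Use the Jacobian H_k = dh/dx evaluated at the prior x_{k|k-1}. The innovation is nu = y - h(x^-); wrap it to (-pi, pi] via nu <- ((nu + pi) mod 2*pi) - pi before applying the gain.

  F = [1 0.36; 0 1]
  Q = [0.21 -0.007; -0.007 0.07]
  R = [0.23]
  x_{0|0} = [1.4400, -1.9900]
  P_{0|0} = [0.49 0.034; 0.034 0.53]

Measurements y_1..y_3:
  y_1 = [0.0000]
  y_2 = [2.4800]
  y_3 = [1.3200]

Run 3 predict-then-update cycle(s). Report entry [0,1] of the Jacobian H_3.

H_jac[0,1] = -0.1424

step 1: x^-=[0.7236, -1.9900]  P^-=[0.7932 0.2178; 0.2178 0.6000]  H_jac=[0.4438 0.1614]  S=[0.4331]  K=[0.8940; 0.4468]  nu=[1.2220]  x^+=[1.8162, -1.4440]  P^+=[0.4470 0.0448; 0.0448 0.5135]
step 2: x^-=[1.2963, -1.4440]  P^-=[0.7558 0.2227; 0.2227 0.5835]  H_jac=[0.3835 0.3443]  S=[0.4691]  K=[0.7813; 0.6103]  nu=[-2.9640]  x^+=[-1.0194, -3.2528]  P^+=[0.4695 -0.0010; -0.0010 0.4088]
step 3: x^-=[-2.1904, -3.2528]  P^-=[0.7318 0.1392; 0.1392 0.4788]  H_jac=[0.2115 -0.1424]  S=[0.2641]  K=[0.5111; -0.1468]  nu=[-2.7998]  x^+=[-3.6212, -2.8419]  P^+=[0.6628 0.1590; 0.1590 0.4731]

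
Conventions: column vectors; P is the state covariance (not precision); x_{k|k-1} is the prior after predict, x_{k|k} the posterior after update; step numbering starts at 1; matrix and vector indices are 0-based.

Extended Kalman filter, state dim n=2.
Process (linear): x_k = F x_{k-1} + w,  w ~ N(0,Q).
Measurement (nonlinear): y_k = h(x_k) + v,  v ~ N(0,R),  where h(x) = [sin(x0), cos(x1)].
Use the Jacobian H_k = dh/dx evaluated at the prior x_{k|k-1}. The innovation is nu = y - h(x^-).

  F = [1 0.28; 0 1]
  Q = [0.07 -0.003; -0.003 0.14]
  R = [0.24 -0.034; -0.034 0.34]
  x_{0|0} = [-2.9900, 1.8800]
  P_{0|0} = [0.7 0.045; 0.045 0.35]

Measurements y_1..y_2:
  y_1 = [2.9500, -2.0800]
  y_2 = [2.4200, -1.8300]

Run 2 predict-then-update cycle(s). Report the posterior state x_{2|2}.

step 1: x^-=[-2.4636, 1.8800]  P^-=[0.8226 0.1400; 0.1400 0.4900]  H_jac=[-0.7788 0.0000; 0.0000 -0.9526]  S=[0.7390 0.0699; 0.0699 0.7846]  K=[-0.8581 -0.0936; -0.0921 -0.5867]  nu=[3.5772, -1.7757]  x^+=[-5.3672, 2.5924]  P^+=[0.2604 0.0028; 0.0028 0.2061]
step 2: x^-=[-4.6414, 2.5924]  P^-=[0.3481 0.0575; 0.0575 0.3461]  H_jac=[-0.0710 0.0000; 0.0000 -0.5220]  S=[0.2418 -0.0319; -0.0319 0.4343]  K=[-0.1124 -0.0773; -0.0724 -0.4213]  nu=[1.4225, -0.9771]  x^+=[-4.7256, 2.9010]  P^+=[0.3430 0.0430; 0.0430 0.2697]

x_post = [-4.7256, 2.9010]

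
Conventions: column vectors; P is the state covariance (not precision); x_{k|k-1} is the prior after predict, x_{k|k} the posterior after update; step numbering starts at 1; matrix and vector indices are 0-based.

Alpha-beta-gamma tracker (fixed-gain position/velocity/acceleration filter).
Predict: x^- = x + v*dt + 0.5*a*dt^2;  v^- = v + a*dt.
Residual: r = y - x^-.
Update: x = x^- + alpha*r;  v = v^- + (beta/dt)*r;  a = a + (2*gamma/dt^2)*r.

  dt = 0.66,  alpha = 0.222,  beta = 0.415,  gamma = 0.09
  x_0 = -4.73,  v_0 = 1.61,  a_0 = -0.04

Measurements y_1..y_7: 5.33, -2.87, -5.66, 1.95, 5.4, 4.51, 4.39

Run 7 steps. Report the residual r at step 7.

resid = 3.5811

step 1: x_pred=-3.6761  r=9.0061  x^+=-1.6768  v^+=7.2465  a^+=3.6815
step 2: x_pred=3.9078  r=-6.7778  x^+=2.4031  v^+=5.4146  a^+=0.8808
step 3: x_pred=6.1686  r=-11.8286  x^+=3.5426  v^+=-1.4418  a^+=-4.0070
step 4: x_pred=1.7183  r=0.2317  x^+=1.7697  v^+=-3.9408  a^+=-3.9113
step 5: x_pred=-1.6830  r=7.0830  x^+=-0.1106  v^+=-2.0685  a^+=-0.9844
step 6: x_pred=-1.6902  r=6.2002  x^+=-0.3138  v^+=1.1804  a^+=1.5776
step 7: x_pred=0.8089  r=3.5811  x^+=1.6039  v^+=4.4734  a^+=3.0574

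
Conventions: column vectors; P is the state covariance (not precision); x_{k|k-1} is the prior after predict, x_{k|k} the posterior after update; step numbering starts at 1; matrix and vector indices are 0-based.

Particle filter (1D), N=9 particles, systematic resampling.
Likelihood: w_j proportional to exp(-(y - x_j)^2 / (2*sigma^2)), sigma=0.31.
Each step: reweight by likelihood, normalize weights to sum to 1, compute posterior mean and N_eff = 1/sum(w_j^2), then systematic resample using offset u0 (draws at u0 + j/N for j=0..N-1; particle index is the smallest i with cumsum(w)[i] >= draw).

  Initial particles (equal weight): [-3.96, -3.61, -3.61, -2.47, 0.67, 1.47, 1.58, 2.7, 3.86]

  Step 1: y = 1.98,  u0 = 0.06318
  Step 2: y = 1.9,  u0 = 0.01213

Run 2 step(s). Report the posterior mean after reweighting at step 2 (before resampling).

step 1: w=[0.0000, 0.0000, 0.0000, 0.0000, 0.0002, 0.3396, 0.5717, 0.0886, 0.0000]  mean=1.6417  Neff=2.2224  idx=[5, 5, 5, 6, 6, 6, 6, 6, 7]
step 2: w=[0.0928, 0.0928, 0.0928, 0.1426, 0.1426, 0.1426, 0.1426, 0.1426, 0.0087]  mean=1.5591  Neff=7.8399  idx=[0, 1, 2, 3, 4, 5, 5, 6, 7]

post_mean = 1.5591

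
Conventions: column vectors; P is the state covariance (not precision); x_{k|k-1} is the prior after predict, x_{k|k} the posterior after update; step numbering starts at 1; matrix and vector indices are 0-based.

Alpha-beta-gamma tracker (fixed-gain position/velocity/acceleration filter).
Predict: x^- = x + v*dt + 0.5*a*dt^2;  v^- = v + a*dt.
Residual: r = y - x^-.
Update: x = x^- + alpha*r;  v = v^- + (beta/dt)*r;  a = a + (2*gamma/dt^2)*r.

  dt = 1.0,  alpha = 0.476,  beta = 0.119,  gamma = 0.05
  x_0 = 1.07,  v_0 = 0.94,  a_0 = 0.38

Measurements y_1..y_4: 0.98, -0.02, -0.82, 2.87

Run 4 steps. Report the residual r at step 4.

resid = 1.4525

step 1: x_pred=2.2000  r=-1.2200  x^+=1.6193  v^+=1.1748  a^+=0.2580
step 2: x_pred=2.9231  r=-2.9431  x^+=1.5222  v^+=1.0826  a^+=-0.0363
step 3: x_pred=2.5866  r=-3.4066  x^+=0.9651  v^+=0.6409  a^+=-0.3770
step 4: x_pred=1.4175  r=1.4525  x^+=2.1089  v^+=0.4368  a^+=-0.2317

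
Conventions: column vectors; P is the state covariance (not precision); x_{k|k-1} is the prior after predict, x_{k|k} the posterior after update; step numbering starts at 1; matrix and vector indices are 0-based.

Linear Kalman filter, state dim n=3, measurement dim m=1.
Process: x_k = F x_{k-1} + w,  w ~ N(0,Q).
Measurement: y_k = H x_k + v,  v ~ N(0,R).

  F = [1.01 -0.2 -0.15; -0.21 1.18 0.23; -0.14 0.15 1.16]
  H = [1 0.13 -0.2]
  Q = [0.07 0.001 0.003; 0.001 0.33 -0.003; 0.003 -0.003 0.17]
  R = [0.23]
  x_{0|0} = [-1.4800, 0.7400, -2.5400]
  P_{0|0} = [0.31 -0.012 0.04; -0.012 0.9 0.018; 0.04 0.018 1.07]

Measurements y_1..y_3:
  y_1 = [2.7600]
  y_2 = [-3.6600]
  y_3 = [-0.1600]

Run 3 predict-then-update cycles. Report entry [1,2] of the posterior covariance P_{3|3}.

step 1: x^-=[-1.2618, 0.5998, -2.6282]  P^-=[0.4401 -0.3223 -0.2130; -0.3223 1.6653 0.4675; -0.2130 0.4675 1.6299]  S=[0.7406]  K=[0.5953; -0.2692; -0.6458]  nu=[3.4182]  x^+=[0.7729, -0.3203, -4.8357]  P^+=[0.1777 -0.2037 0.0716; -0.2037 1.6116 0.3387; 0.0716 0.3387 1.3210]
step 2: x^-=[1.5700, -1.6525, -5.7656]  P^-=[0.4264 -0.7705 -0.3377; -0.7705 2.9296 1.1356; -0.3377 1.1356 2.0905]  S=[0.6652]  K=[0.5919; -0.9273; -0.9143]  nu=[-6.1683]  x^+=[-2.0812, 4.0673, -0.1262]  P^+=[0.1933 -0.4054 0.0223; -0.4054 2.3577 0.5717; 0.0223 0.5717 1.5345]
step 3: x^-=[-2.8965, 5.2075, 0.7551]  P^-=[0.5874 -1.2712 -0.5537; -1.2712 4.2116 1.7052; -0.5537 1.7052 2.5004]  S=[0.7909]  K=[0.6738; -1.3463; -1.0522]  nu=[2.2106]  x^+=[-1.4071, 2.2315, -1.5708]  P^+=[0.2283 -0.5538 0.0069; -0.5538 2.7782 0.5850; 0.0069 0.5850 1.6248]

P_post[1,2] = 0.5850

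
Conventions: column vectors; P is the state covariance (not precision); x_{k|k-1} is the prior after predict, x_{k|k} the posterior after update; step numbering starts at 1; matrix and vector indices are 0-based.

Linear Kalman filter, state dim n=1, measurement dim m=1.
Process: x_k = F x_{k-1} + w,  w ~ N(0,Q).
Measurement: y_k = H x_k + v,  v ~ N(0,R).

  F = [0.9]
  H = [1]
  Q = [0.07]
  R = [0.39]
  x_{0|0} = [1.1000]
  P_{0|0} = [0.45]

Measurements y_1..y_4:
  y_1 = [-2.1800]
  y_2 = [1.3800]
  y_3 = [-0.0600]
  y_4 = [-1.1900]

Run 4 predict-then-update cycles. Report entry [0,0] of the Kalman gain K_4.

K[0,0] = 0.3075

step 1: x^-=[0.9900]  P^-=[0.4345]  S=[0.8245]  K=[0.5270]  nu=[-3.1700]  x^+=[-0.6805]  P^+=[0.2055]
step 2: x^-=[-0.6125]  P^-=[0.2365]  S=[0.6265]  K=[0.3775]  nu=[1.9925]  x^+=[0.1396]  P^+=[0.1472]
step 3: x^-=[0.1257]  P^-=[0.1892]  S=[0.5792]  K=[0.3267]  nu=[-0.1857]  x^+=[0.0650]  P^+=[0.1274]
step 4: x^-=[0.0585]  P^-=[0.1732]  S=[0.5632]  K=[0.3075]  nu=[-1.2485]  x^+=[-0.3255]  P^+=[0.1199]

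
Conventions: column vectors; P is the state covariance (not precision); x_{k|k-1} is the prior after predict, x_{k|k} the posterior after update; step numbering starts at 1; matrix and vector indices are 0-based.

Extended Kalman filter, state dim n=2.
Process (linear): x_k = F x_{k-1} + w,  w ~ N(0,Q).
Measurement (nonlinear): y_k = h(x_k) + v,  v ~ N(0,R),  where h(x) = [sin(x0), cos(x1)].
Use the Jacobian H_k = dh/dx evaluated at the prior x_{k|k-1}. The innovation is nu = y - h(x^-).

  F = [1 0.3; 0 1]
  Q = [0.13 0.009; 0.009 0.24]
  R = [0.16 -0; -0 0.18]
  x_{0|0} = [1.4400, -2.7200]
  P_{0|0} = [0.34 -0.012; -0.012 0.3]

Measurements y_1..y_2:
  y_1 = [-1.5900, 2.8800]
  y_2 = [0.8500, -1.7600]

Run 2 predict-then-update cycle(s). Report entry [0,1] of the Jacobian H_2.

step 1: x^-=[0.6240, -2.7200]  P^-=[0.4898 0.0870; 0.0870 0.5400]  H_jac=[0.8115 0.0000; 0.0000 0.4092]  S=[0.4826 0.0289; 0.0289 0.2704]  K=[0.8210 0.0439; 0.0980 0.8067]  nu=[-2.1743, 3.7924]  x^+=[-0.9946, 0.1261]  P^+=[0.1619 0.0193; 0.0193 0.3548]
step 2: x^-=[-0.9568, 0.1261]  P^-=[0.3354 0.1348; 0.1348 0.5948]  H_jac=[0.5762 0.0000; 0.0000 -0.1258]  S=[0.2713 -0.0098; -0.0098 0.1894]  K=[0.7103 -0.0529; 0.2725 -0.3810]  nu=[1.6673, -2.7521]  x^+=[0.3730, 1.6289]  P^+=[0.1972 0.0757; 0.0757 0.5452]

H_jac[0,1] = 0.0000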